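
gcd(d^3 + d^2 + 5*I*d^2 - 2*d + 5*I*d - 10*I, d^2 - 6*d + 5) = d - 1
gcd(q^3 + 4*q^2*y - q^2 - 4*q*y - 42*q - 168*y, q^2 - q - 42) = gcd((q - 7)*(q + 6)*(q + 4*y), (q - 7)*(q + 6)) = q^2 - q - 42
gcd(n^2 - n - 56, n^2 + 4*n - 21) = n + 7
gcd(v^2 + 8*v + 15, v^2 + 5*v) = v + 5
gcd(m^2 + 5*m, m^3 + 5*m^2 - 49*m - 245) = m + 5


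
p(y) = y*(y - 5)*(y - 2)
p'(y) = y*(y - 5) + y*(y - 2) + (y - 5)*(y - 2) = 3*y^2 - 14*y + 10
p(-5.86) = -500.21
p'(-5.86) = 195.06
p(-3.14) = -131.38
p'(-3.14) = 83.54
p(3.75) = -8.20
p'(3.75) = -0.31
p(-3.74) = -187.63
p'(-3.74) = 104.32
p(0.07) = 0.67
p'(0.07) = 9.03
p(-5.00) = -350.00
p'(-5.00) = 155.00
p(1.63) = 2.03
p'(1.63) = -4.85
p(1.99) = 0.06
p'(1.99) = -5.98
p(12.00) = 840.00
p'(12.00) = 274.00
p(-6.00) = -528.00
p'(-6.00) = 202.00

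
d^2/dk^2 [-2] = 0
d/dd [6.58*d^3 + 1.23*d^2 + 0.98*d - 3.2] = 19.74*d^2 + 2.46*d + 0.98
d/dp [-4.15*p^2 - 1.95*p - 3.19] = -8.3*p - 1.95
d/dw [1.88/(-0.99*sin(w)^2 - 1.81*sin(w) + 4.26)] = (3.7224*sin(w) + 3.4028)*cos(w)/(0.99*sin(w)^2 + 1.81*sin(w) - 4.26)^2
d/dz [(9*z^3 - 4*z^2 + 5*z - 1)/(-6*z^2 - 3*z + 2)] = (-54*z^4 - 54*z^3 + 96*z^2 - 28*z + 7)/(36*z^4 + 36*z^3 - 15*z^2 - 12*z + 4)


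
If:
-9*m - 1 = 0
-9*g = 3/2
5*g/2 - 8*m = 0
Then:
No Solution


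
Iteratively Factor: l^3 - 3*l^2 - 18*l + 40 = (l + 4)*(l^2 - 7*l + 10) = (l - 5)*(l + 4)*(l - 2)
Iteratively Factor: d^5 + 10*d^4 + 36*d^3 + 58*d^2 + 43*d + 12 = (d + 1)*(d^4 + 9*d^3 + 27*d^2 + 31*d + 12) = (d + 1)*(d + 3)*(d^3 + 6*d^2 + 9*d + 4) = (d + 1)^2*(d + 3)*(d^2 + 5*d + 4) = (d + 1)^2*(d + 3)*(d + 4)*(d + 1)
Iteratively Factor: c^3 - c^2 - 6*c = (c - 3)*(c^2 + 2*c) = (c - 3)*(c + 2)*(c)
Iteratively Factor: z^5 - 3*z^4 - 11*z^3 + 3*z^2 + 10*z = (z - 5)*(z^4 + 2*z^3 - z^2 - 2*z) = (z - 5)*(z + 1)*(z^3 + z^2 - 2*z) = (z - 5)*(z + 1)*(z + 2)*(z^2 - z) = z*(z - 5)*(z + 1)*(z + 2)*(z - 1)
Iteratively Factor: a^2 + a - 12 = (a + 4)*(a - 3)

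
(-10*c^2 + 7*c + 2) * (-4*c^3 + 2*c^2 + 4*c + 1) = 40*c^5 - 48*c^4 - 34*c^3 + 22*c^2 + 15*c + 2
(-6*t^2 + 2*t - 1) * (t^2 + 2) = -6*t^4 + 2*t^3 - 13*t^2 + 4*t - 2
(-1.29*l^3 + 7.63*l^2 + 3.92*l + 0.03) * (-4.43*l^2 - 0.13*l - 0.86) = 5.7147*l^5 - 33.6332*l^4 - 17.2481*l^3 - 7.2043*l^2 - 3.3751*l - 0.0258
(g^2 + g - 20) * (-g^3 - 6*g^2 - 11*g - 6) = -g^5 - 7*g^4 + 3*g^3 + 103*g^2 + 214*g + 120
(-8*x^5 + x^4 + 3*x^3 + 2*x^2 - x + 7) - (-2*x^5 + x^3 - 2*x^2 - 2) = -6*x^5 + x^4 + 2*x^3 + 4*x^2 - x + 9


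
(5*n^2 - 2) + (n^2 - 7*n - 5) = 6*n^2 - 7*n - 7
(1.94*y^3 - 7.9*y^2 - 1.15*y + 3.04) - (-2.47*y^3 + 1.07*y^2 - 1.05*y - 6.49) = 4.41*y^3 - 8.97*y^2 - 0.0999999999999999*y + 9.53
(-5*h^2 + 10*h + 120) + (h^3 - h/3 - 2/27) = h^3 - 5*h^2 + 29*h/3 + 3238/27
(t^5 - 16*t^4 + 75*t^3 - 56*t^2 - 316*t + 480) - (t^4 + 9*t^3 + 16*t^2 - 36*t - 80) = t^5 - 17*t^4 + 66*t^3 - 72*t^2 - 280*t + 560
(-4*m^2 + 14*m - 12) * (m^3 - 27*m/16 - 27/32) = -4*m^5 + 14*m^4 - 21*m^3/4 - 81*m^2/4 + 135*m/16 + 81/8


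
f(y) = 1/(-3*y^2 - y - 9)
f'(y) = (6*y + 1)/(-3*y^2 - y - 9)^2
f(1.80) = -0.05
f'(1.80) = 0.03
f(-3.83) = -0.02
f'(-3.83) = -0.01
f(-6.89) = -0.01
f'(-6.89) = -0.00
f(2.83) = -0.03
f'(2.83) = 0.01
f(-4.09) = -0.02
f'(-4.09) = -0.01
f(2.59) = -0.03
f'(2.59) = 0.02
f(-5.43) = -0.01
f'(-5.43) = -0.00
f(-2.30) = -0.04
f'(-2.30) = -0.03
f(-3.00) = -0.03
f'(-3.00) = -0.02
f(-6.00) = -0.00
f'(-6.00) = 0.00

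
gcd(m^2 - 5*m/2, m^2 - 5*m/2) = m^2 - 5*m/2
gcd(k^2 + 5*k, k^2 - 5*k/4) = k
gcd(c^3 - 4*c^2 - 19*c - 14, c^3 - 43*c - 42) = c^2 - 6*c - 7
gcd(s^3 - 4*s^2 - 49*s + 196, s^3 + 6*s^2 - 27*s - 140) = s + 7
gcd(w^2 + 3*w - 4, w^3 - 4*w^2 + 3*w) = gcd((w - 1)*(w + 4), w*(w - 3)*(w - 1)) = w - 1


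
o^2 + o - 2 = (o - 1)*(o + 2)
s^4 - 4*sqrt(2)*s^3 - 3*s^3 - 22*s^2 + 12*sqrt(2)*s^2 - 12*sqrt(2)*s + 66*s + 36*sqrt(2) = (s - 3)*(s - 6*sqrt(2))*(s + sqrt(2))^2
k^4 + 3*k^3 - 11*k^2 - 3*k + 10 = (k - 2)*(k - 1)*(k + 1)*(k + 5)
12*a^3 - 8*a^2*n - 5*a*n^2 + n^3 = (-6*a + n)*(-a + n)*(2*a + n)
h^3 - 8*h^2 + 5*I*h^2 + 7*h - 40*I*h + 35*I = (h - 7)*(h - 1)*(h + 5*I)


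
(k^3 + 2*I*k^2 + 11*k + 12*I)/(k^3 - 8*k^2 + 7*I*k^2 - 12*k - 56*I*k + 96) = (k^2 - 2*I*k + 3)/(k^2 + k*(-8 + 3*I) - 24*I)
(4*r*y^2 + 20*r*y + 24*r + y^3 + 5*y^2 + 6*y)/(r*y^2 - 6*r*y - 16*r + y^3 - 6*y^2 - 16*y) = (4*r*y + 12*r + y^2 + 3*y)/(r*y - 8*r + y^2 - 8*y)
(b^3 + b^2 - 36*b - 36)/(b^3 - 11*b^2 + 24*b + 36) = (b + 6)/(b - 6)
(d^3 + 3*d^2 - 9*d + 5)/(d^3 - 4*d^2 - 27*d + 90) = (d^2 - 2*d + 1)/(d^2 - 9*d + 18)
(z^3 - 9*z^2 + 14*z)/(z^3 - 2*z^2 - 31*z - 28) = z*(z - 2)/(z^2 + 5*z + 4)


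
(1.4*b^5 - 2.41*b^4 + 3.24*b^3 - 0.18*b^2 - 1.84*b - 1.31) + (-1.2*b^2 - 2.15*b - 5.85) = 1.4*b^5 - 2.41*b^4 + 3.24*b^3 - 1.38*b^2 - 3.99*b - 7.16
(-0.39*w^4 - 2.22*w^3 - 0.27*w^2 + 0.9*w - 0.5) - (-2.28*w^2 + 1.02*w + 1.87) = -0.39*w^4 - 2.22*w^3 + 2.01*w^2 - 0.12*w - 2.37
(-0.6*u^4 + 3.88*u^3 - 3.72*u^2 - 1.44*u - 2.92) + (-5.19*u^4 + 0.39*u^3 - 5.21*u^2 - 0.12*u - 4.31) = -5.79*u^4 + 4.27*u^3 - 8.93*u^2 - 1.56*u - 7.23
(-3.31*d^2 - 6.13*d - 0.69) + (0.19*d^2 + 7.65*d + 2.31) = -3.12*d^2 + 1.52*d + 1.62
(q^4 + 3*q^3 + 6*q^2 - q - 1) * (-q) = -q^5 - 3*q^4 - 6*q^3 + q^2 + q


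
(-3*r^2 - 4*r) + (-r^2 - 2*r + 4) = -4*r^2 - 6*r + 4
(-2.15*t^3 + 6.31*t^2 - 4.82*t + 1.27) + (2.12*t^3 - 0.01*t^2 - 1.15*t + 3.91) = -0.0299999999999998*t^3 + 6.3*t^2 - 5.97*t + 5.18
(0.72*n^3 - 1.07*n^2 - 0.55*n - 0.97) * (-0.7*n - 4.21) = -0.504*n^4 - 2.2822*n^3 + 4.8897*n^2 + 2.9945*n + 4.0837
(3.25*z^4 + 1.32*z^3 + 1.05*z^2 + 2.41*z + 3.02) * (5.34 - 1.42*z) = -4.615*z^5 + 15.4806*z^4 + 5.5578*z^3 + 2.1848*z^2 + 8.581*z + 16.1268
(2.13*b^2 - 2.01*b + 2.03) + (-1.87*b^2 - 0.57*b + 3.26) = 0.26*b^2 - 2.58*b + 5.29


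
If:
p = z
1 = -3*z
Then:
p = -1/3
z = -1/3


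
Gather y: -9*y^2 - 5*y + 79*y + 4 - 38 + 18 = -9*y^2 + 74*y - 16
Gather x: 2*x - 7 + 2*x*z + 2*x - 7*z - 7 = x*(2*z + 4) - 7*z - 14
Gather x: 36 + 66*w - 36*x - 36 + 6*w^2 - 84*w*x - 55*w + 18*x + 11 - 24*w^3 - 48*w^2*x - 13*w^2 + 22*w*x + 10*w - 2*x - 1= -24*w^3 - 7*w^2 + 21*w + x*(-48*w^2 - 62*w - 20) + 10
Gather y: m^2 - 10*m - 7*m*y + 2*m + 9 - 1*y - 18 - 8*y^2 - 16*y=m^2 - 8*m - 8*y^2 + y*(-7*m - 17) - 9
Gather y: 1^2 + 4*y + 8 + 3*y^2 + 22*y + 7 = 3*y^2 + 26*y + 16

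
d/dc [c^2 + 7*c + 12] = 2*c + 7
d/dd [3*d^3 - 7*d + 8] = 9*d^2 - 7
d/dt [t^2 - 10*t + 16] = 2*t - 10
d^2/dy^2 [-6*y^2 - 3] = -12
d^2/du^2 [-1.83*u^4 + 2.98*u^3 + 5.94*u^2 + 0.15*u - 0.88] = -21.96*u^2 + 17.88*u + 11.88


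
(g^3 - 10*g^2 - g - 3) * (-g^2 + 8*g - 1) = -g^5 + 18*g^4 - 80*g^3 + 5*g^2 - 23*g + 3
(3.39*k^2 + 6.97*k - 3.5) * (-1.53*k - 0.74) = -5.1867*k^3 - 13.1727*k^2 + 0.1972*k + 2.59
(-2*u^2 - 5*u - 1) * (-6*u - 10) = 12*u^3 + 50*u^2 + 56*u + 10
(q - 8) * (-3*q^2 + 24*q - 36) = -3*q^3 + 48*q^2 - 228*q + 288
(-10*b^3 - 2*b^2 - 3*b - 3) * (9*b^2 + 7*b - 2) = -90*b^5 - 88*b^4 - 21*b^3 - 44*b^2 - 15*b + 6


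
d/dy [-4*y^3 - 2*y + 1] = -12*y^2 - 2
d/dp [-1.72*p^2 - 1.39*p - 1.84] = -3.44*p - 1.39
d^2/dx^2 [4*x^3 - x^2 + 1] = 24*x - 2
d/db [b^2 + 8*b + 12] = 2*b + 8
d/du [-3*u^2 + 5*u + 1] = 5 - 6*u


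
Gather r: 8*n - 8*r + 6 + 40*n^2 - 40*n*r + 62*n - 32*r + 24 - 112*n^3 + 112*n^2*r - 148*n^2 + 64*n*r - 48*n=-112*n^3 - 108*n^2 + 22*n + r*(112*n^2 + 24*n - 40) + 30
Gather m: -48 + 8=-40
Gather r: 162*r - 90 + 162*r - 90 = 324*r - 180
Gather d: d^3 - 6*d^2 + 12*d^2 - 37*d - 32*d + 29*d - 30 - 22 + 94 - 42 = d^3 + 6*d^2 - 40*d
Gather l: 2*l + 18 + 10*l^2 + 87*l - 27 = 10*l^2 + 89*l - 9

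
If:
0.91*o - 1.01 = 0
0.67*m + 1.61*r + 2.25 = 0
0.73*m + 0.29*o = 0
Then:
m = -0.44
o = 1.11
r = -1.21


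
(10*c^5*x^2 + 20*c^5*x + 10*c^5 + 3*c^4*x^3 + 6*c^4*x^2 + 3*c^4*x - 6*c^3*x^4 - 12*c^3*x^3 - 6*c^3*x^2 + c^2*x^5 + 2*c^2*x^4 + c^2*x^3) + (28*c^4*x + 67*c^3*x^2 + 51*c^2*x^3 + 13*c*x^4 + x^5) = 10*c^5*x^2 + 20*c^5*x + 10*c^5 + 3*c^4*x^3 + 6*c^4*x^2 + 31*c^4*x - 6*c^3*x^4 - 12*c^3*x^3 + 61*c^3*x^2 + c^2*x^5 + 2*c^2*x^4 + 52*c^2*x^3 + 13*c*x^4 + x^5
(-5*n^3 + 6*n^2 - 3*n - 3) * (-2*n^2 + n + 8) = 10*n^5 - 17*n^4 - 28*n^3 + 51*n^2 - 27*n - 24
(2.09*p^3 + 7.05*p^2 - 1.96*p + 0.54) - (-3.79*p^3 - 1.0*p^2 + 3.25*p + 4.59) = 5.88*p^3 + 8.05*p^2 - 5.21*p - 4.05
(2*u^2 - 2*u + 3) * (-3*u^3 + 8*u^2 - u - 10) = -6*u^5 + 22*u^4 - 27*u^3 + 6*u^2 + 17*u - 30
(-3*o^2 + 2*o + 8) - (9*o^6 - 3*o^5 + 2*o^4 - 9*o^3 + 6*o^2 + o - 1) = -9*o^6 + 3*o^5 - 2*o^4 + 9*o^3 - 9*o^2 + o + 9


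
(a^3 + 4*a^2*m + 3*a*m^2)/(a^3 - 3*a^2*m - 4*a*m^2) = (a + 3*m)/(a - 4*m)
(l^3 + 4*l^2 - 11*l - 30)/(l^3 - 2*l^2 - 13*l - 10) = (l^2 + 2*l - 15)/(l^2 - 4*l - 5)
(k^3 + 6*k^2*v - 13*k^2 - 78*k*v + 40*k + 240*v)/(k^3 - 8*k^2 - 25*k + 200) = (k + 6*v)/(k + 5)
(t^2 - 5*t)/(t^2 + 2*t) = (t - 5)/(t + 2)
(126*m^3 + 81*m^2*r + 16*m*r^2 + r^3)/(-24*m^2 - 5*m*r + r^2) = (42*m^2 + 13*m*r + r^2)/(-8*m + r)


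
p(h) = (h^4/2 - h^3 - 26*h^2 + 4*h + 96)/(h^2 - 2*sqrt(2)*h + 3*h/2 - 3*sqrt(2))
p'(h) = (-2*h - 3/2 + 2*sqrt(2))*(h^4/2 - h^3 - 26*h^2 + 4*h + 96)/(h^2 - 2*sqrt(2)*h + 3*h/2 - 3*sqrt(2))^2 + (2*h^3 - 3*h^2 - 52*h + 4)/(h^2 - 2*sqrt(2)*h + 3*h/2 - 3*sqrt(2)) = (-(4*h - 4*sqrt(2) + 3)*(h^4 - 2*h^3 - 52*h^2 + 8*h + 192) + 2*(2*h^2 - 4*sqrt(2)*h + 3*h - 6*sqrt(2))*(2*h^3 - 3*h^2 - 52*h + 4))/(2*h^2 - 4*sqrt(2)*h + 3*h - 6*sqrt(2))^2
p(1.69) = -7.64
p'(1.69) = 18.48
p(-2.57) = -8.17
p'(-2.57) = 5.37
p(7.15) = -7.05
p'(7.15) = 8.06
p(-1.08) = -38.56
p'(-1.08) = 48.96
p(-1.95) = 1.85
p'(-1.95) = 41.31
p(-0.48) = -26.14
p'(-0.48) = 9.42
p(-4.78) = -5.89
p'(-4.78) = -3.95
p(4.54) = -29.30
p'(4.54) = 11.64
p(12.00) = 40.71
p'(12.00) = 11.96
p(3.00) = -145.71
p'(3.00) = 719.74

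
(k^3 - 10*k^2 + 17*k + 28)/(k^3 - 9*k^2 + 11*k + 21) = (k - 4)/(k - 3)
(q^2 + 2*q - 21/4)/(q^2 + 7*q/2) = (q - 3/2)/q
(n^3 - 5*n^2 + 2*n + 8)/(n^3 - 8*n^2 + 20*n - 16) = (n + 1)/(n - 2)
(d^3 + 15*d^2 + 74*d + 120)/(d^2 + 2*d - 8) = (d^2 + 11*d + 30)/(d - 2)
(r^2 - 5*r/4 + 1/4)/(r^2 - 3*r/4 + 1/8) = 2*(r - 1)/(2*r - 1)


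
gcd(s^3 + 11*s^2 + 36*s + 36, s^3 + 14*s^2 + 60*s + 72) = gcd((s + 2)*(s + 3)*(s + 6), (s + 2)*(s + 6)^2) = s^2 + 8*s + 12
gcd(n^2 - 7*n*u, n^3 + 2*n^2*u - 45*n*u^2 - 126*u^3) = -n + 7*u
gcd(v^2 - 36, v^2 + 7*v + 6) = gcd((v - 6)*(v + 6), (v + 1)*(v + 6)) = v + 6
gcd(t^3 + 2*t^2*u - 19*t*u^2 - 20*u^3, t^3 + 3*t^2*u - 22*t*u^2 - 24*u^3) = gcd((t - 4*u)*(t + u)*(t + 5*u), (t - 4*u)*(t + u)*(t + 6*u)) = t^2 - 3*t*u - 4*u^2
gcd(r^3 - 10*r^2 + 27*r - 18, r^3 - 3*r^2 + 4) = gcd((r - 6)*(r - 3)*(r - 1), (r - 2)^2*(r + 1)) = 1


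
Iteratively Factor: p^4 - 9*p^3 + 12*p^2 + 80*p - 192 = (p - 4)*(p^3 - 5*p^2 - 8*p + 48) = (p - 4)^2*(p^2 - p - 12) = (p - 4)^3*(p + 3)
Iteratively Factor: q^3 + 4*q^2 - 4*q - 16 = (q - 2)*(q^2 + 6*q + 8) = (q - 2)*(q + 2)*(q + 4)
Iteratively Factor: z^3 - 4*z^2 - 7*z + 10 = (z + 2)*(z^2 - 6*z + 5) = (z - 5)*(z + 2)*(z - 1)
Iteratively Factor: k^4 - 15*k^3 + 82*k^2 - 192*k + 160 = (k - 4)*(k^3 - 11*k^2 + 38*k - 40) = (k - 5)*(k - 4)*(k^2 - 6*k + 8) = (k - 5)*(k - 4)*(k - 2)*(k - 4)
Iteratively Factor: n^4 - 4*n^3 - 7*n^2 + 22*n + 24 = (n - 4)*(n^3 - 7*n - 6) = (n - 4)*(n - 3)*(n^2 + 3*n + 2) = (n - 4)*(n - 3)*(n + 2)*(n + 1)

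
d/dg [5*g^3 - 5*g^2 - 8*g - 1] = 15*g^2 - 10*g - 8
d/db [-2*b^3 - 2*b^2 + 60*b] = -6*b^2 - 4*b + 60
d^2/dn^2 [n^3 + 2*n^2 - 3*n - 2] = 6*n + 4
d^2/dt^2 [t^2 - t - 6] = 2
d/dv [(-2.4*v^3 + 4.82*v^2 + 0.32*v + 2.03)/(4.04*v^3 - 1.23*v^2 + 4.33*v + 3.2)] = (3.5527136788005e-15*v^5 - 16.5208*v^4 - 23.3696*v^3 - 26.3794*v^2 + 35.8418*v - 7.7659)/(16.3216*v^6 - 9.9384*v^5 + 36.4993*v^4 + 15.2042*v^3 + 10.8769*v^2 + 27.712*v + 10.24)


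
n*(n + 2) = n^2 + 2*n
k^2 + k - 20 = (k - 4)*(k + 5)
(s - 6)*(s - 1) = s^2 - 7*s + 6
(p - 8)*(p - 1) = p^2 - 9*p + 8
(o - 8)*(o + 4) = o^2 - 4*o - 32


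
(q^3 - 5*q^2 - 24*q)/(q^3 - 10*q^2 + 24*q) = (q^2 - 5*q - 24)/(q^2 - 10*q + 24)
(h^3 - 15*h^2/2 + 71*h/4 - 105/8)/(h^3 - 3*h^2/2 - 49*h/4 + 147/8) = (2*h - 5)/(2*h + 7)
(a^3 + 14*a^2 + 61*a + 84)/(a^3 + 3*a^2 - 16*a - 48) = (a + 7)/(a - 4)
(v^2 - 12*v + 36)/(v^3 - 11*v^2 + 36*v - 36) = (v - 6)/(v^2 - 5*v + 6)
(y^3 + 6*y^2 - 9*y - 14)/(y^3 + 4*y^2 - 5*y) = (y^3 + 6*y^2 - 9*y - 14)/(y*(y^2 + 4*y - 5))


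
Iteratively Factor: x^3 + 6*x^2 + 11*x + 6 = (x + 1)*(x^2 + 5*x + 6) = (x + 1)*(x + 3)*(x + 2)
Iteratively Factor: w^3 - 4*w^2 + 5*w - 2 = (w - 2)*(w^2 - 2*w + 1) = (w - 2)*(w - 1)*(w - 1)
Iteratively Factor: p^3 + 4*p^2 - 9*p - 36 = (p + 4)*(p^2 - 9) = (p - 3)*(p + 4)*(p + 3)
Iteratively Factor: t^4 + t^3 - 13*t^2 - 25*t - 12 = (t - 4)*(t^3 + 5*t^2 + 7*t + 3) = (t - 4)*(t + 1)*(t^2 + 4*t + 3) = (t - 4)*(t + 1)*(t + 3)*(t + 1)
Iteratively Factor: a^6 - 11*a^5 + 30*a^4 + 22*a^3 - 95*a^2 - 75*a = (a - 5)*(a^5 - 6*a^4 + 22*a^2 + 15*a) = a*(a - 5)*(a^4 - 6*a^3 + 22*a + 15) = a*(a - 5)*(a + 1)*(a^3 - 7*a^2 + 7*a + 15) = a*(a - 5)^2*(a + 1)*(a^2 - 2*a - 3) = a*(a - 5)^2*(a - 3)*(a + 1)*(a + 1)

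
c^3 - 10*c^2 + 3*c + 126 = (c - 7)*(c - 6)*(c + 3)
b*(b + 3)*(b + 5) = b^3 + 8*b^2 + 15*b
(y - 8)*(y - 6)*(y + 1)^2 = y^4 - 12*y^3 + 21*y^2 + 82*y + 48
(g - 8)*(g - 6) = g^2 - 14*g + 48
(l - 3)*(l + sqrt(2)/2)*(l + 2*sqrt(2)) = l^3 - 3*l^2 + 5*sqrt(2)*l^2/2 - 15*sqrt(2)*l/2 + 2*l - 6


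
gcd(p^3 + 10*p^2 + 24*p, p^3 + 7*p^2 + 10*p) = p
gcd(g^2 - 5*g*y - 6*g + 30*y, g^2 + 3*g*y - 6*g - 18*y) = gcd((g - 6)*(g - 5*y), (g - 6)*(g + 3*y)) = g - 6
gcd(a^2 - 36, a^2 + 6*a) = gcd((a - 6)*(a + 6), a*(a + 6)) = a + 6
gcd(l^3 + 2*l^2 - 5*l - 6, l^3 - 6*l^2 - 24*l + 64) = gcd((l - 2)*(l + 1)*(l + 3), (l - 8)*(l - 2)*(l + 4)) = l - 2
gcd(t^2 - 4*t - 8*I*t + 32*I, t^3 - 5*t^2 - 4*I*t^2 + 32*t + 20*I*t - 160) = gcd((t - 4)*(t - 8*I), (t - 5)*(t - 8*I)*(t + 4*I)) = t - 8*I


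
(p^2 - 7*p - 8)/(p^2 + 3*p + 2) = (p - 8)/(p + 2)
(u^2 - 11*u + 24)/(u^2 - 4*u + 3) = (u - 8)/(u - 1)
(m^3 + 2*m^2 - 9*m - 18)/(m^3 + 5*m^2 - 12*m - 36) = (m + 3)/(m + 6)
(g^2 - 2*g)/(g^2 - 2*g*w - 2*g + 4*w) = g/(g - 2*w)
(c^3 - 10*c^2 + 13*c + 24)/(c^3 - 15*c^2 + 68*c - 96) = (c + 1)/(c - 4)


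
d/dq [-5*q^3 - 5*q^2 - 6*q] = -15*q^2 - 10*q - 6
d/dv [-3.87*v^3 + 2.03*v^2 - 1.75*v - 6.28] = -11.61*v^2 + 4.06*v - 1.75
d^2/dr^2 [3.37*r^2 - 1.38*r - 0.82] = 6.74000000000000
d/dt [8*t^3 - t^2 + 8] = 2*t*(12*t - 1)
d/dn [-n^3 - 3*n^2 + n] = -3*n^2 - 6*n + 1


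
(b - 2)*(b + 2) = b^2 - 4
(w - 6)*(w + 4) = w^2 - 2*w - 24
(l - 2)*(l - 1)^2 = l^3 - 4*l^2 + 5*l - 2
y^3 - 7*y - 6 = (y - 3)*(y + 1)*(y + 2)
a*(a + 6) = a^2 + 6*a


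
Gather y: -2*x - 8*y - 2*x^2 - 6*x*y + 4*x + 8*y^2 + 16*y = -2*x^2 + 2*x + 8*y^2 + y*(8 - 6*x)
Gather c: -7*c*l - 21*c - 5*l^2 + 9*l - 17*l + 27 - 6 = c*(-7*l - 21) - 5*l^2 - 8*l + 21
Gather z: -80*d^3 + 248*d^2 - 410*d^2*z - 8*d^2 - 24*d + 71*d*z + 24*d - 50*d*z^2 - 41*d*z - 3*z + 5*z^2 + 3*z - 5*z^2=-80*d^3 + 240*d^2 - 50*d*z^2 + z*(-410*d^2 + 30*d)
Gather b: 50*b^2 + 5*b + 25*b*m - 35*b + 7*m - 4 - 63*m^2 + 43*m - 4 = 50*b^2 + b*(25*m - 30) - 63*m^2 + 50*m - 8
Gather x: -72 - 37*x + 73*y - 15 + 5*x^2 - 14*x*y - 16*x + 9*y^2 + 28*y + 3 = 5*x^2 + x*(-14*y - 53) + 9*y^2 + 101*y - 84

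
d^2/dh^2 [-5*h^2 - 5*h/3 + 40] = -10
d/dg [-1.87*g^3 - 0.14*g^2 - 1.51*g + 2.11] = -5.61*g^2 - 0.28*g - 1.51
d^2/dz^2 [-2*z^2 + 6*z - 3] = -4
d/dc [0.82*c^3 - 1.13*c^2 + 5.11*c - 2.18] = 2.46*c^2 - 2.26*c + 5.11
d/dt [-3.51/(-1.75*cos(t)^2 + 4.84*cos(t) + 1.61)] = (12.285*cos(t) - 16.9884)*sin(t)/(-1.75*cos(t)^2 + 4.84*cos(t) + 1.61)^2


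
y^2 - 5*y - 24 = (y - 8)*(y + 3)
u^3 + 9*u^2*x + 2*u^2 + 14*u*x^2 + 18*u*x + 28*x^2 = (u + 2)*(u + 2*x)*(u + 7*x)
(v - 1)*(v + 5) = v^2 + 4*v - 5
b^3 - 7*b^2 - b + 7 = (b - 7)*(b - 1)*(b + 1)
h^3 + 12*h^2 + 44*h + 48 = (h + 2)*(h + 4)*(h + 6)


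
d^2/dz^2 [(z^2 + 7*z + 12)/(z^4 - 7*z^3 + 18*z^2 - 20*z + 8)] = 2*(3*z^4 + 45*z^3 + 47*z^2 - 341*z + 266)/(z^8 - 13*z^7 + 73*z^6 - 231*z^5 + 450*z^4 - 552*z^3 + 416*z^2 - 176*z + 32)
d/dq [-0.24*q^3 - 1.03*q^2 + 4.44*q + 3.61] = -0.72*q^2 - 2.06*q + 4.44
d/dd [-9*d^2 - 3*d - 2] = -18*d - 3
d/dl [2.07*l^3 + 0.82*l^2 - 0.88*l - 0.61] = 6.21*l^2 + 1.64*l - 0.88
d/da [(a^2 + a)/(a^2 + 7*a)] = 6/(a^2 + 14*a + 49)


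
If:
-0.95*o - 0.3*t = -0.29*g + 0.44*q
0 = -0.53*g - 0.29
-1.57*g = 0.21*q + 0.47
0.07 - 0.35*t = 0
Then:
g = -0.55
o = -1.09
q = 1.85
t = 0.20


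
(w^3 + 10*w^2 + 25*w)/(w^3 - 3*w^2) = (w^2 + 10*w + 25)/(w*(w - 3))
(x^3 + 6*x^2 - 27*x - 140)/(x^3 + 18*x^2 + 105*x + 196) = (x - 5)/(x + 7)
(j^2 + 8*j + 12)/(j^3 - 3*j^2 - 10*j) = (j + 6)/(j*(j - 5))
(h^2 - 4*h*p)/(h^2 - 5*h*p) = (h - 4*p)/(h - 5*p)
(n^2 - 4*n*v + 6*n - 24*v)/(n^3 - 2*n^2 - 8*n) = (-n^2 + 4*n*v - 6*n + 24*v)/(n*(-n^2 + 2*n + 8))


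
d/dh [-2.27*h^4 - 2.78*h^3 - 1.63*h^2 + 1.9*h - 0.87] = -9.08*h^3 - 8.34*h^2 - 3.26*h + 1.9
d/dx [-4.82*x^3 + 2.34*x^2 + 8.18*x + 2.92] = -14.46*x^2 + 4.68*x + 8.18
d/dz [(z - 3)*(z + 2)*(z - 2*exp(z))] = -2*z^2*exp(z) + 3*z^2 - 2*z*exp(z) - 2*z + 14*exp(z) - 6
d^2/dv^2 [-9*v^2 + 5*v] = -18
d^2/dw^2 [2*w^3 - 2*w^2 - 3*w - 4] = 12*w - 4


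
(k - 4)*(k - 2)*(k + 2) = k^3 - 4*k^2 - 4*k + 16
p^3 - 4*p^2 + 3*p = p*(p - 3)*(p - 1)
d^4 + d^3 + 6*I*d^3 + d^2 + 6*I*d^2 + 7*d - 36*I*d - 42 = (d - 2)*(d + 3)*(d - I)*(d + 7*I)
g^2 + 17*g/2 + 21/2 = (g + 3/2)*(g + 7)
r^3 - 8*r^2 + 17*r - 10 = (r - 5)*(r - 2)*(r - 1)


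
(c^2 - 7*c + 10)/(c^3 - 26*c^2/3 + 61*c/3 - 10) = 3*(c - 2)/(3*c^2 - 11*c + 6)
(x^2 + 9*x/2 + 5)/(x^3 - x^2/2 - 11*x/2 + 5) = (x + 2)/(x^2 - 3*x + 2)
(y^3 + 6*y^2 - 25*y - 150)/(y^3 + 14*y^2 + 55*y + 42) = (y^2 - 25)/(y^2 + 8*y + 7)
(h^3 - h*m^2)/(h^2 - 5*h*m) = (h^2 - m^2)/(h - 5*m)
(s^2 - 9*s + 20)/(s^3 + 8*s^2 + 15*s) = (s^2 - 9*s + 20)/(s*(s^2 + 8*s + 15))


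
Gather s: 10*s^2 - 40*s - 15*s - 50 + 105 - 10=10*s^2 - 55*s + 45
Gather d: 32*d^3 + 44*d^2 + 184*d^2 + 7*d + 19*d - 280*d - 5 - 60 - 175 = 32*d^3 + 228*d^2 - 254*d - 240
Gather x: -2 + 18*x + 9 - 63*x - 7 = -45*x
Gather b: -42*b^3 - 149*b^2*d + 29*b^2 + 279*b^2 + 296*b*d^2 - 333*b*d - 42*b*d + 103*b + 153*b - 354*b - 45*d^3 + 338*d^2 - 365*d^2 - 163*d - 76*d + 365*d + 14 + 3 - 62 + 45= -42*b^3 + b^2*(308 - 149*d) + b*(296*d^2 - 375*d - 98) - 45*d^3 - 27*d^2 + 126*d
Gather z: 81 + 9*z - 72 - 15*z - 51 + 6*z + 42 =0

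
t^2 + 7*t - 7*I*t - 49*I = (t + 7)*(t - 7*I)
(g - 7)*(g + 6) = g^2 - g - 42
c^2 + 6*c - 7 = (c - 1)*(c + 7)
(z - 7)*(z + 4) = z^2 - 3*z - 28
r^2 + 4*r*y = r*(r + 4*y)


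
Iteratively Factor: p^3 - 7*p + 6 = (p - 1)*(p^2 + p - 6) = (p - 2)*(p - 1)*(p + 3)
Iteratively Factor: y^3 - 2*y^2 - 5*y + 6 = (y - 1)*(y^2 - y - 6) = (y - 1)*(y + 2)*(y - 3)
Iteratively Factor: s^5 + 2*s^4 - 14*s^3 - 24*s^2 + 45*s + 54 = (s - 3)*(s^4 + 5*s^3 + s^2 - 21*s - 18) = (s - 3)*(s + 3)*(s^3 + 2*s^2 - 5*s - 6) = (s - 3)*(s + 3)^2*(s^2 - s - 2) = (s - 3)*(s + 1)*(s + 3)^2*(s - 2)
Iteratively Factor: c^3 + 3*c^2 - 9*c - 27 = (c + 3)*(c^2 - 9) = (c - 3)*(c + 3)*(c + 3)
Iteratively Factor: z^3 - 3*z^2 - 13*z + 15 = (z - 1)*(z^2 - 2*z - 15) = (z - 5)*(z - 1)*(z + 3)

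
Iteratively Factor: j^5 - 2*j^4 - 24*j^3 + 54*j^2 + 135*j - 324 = (j - 3)*(j^4 + j^3 - 21*j^2 - 9*j + 108) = (j - 3)*(j + 3)*(j^3 - 2*j^2 - 15*j + 36) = (j - 3)^2*(j + 3)*(j^2 + j - 12) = (j - 3)^3*(j + 3)*(j + 4)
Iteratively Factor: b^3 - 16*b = (b)*(b^2 - 16) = b*(b + 4)*(b - 4)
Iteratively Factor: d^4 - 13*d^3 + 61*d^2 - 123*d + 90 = (d - 5)*(d^3 - 8*d^2 + 21*d - 18) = (d - 5)*(d - 2)*(d^2 - 6*d + 9) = (d - 5)*(d - 3)*(d - 2)*(d - 3)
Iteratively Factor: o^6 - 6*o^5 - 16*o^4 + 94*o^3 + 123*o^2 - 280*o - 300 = (o - 2)*(o^5 - 4*o^4 - 24*o^3 + 46*o^2 + 215*o + 150) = (o - 2)*(o + 3)*(o^4 - 7*o^3 - 3*o^2 + 55*o + 50) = (o - 2)*(o + 1)*(o + 3)*(o^3 - 8*o^2 + 5*o + 50) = (o - 5)*(o - 2)*(o + 1)*(o + 3)*(o^2 - 3*o - 10) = (o - 5)^2*(o - 2)*(o + 1)*(o + 3)*(o + 2)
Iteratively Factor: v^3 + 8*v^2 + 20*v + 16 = (v + 2)*(v^2 + 6*v + 8) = (v + 2)^2*(v + 4)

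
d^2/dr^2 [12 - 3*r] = 0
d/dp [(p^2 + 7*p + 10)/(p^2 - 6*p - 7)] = (-13*p^2 - 34*p + 11)/(p^4 - 12*p^3 + 22*p^2 + 84*p + 49)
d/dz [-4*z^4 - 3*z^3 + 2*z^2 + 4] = z*(-16*z^2 - 9*z + 4)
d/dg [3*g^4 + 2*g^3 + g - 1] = 12*g^3 + 6*g^2 + 1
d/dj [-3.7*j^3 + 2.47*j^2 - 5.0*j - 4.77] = -11.1*j^2 + 4.94*j - 5.0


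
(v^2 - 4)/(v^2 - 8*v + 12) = (v + 2)/(v - 6)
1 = 1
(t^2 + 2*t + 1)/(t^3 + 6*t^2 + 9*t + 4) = 1/(t + 4)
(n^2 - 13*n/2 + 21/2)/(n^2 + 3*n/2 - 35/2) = (n - 3)/(n + 5)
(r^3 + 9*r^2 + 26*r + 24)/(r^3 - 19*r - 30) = (r + 4)/(r - 5)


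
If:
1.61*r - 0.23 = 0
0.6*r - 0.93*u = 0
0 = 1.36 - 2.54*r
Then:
No Solution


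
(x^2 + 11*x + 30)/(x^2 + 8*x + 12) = (x + 5)/(x + 2)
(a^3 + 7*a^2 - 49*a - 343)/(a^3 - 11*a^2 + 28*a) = (a^2 + 14*a + 49)/(a*(a - 4))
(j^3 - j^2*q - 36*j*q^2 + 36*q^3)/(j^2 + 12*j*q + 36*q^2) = (j^2 - 7*j*q + 6*q^2)/(j + 6*q)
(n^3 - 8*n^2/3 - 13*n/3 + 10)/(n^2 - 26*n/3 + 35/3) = (n^2 - n - 6)/(n - 7)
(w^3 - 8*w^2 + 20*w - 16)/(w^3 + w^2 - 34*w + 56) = (w - 2)/(w + 7)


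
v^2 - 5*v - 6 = (v - 6)*(v + 1)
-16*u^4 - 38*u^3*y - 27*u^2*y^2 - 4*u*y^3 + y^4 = (-8*u + y)*(u + y)^2*(2*u + y)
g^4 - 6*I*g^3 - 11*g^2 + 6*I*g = g*(g - 3*I)*(g - 2*I)*(g - I)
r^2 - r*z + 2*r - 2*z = (r + 2)*(r - z)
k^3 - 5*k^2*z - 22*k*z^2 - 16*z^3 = (k - 8*z)*(k + z)*(k + 2*z)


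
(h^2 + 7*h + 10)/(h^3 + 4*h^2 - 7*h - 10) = (h + 2)/(h^2 - h - 2)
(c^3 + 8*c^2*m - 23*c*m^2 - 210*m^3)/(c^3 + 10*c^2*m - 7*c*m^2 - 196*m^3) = (c^2 + c*m - 30*m^2)/(c^2 + 3*c*m - 28*m^2)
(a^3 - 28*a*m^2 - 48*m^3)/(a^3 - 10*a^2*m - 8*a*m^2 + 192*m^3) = (a + 2*m)/(a - 8*m)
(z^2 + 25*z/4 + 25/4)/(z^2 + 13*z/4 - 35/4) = (4*z + 5)/(4*z - 7)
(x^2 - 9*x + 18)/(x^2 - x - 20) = (-x^2 + 9*x - 18)/(-x^2 + x + 20)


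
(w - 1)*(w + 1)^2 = w^3 + w^2 - w - 1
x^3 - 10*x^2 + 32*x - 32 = (x - 4)^2*(x - 2)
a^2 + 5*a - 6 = (a - 1)*(a + 6)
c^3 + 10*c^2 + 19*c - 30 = (c - 1)*(c + 5)*(c + 6)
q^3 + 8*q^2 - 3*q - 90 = (q - 3)*(q + 5)*(q + 6)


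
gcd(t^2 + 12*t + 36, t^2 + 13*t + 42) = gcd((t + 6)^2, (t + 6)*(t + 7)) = t + 6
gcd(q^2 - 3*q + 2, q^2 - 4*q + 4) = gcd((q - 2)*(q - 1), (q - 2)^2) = q - 2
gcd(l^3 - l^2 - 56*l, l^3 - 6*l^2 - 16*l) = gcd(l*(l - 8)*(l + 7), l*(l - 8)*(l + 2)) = l^2 - 8*l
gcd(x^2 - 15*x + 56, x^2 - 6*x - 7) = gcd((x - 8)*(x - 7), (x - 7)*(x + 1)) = x - 7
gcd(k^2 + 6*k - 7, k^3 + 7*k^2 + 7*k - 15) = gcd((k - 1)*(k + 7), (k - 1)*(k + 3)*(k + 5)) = k - 1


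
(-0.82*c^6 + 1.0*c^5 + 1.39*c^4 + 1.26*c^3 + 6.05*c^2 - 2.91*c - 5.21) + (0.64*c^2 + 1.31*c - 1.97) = -0.82*c^6 + 1.0*c^5 + 1.39*c^4 + 1.26*c^3 + 6.69*c^2 - 1.6*c - 7.18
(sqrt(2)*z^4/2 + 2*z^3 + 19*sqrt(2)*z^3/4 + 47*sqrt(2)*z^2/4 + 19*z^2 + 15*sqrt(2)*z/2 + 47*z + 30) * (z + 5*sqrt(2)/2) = sqrt(2)*z^5/2 + 9*z^4/2 + 19*sqrt(2)*z^4/4 + 67*sqrt(2)*z^3/4 + 171*z^3/4 + 55*sqrt(2)*z^2 + 423*z^2/4 + 135*z/2 + 235*sqrt(2)*z/2 + 75*sqrt(2)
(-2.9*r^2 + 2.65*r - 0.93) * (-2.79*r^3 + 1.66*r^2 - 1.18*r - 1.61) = 8.091*r^5 - 12.2075*r^4 + 10.4157*r^3 - 0.00179999999999936*r^2 - 3.1691*r + 1.4973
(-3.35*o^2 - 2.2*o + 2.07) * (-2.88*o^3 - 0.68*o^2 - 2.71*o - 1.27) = 9.648*o^5 + 8.614*o^4 + 4.6129*o^3 + 8.8089*o^2 - 2.8157*o - 2.6289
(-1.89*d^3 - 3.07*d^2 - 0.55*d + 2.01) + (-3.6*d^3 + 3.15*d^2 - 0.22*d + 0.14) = -5.49*d^3 + 0.0800000000000001*d^2 - 0.77*d + 2.15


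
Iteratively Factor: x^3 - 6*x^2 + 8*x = (x - 4)*(x^2 - 2*x) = (x - 4)*(x - 2)*(x)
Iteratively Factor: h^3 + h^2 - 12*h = (h + 4)*(h^2 - 3*h) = h*(h + 4)*(h - 3)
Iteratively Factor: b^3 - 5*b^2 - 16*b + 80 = (b - 4)*(b^2 - b - 20) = (b - 4)*(b + 4)*(b - 5)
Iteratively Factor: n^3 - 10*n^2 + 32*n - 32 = (n - 2)*(n^2 - 8*n + 16) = (n - 4)*(n - 2)*(n - 4)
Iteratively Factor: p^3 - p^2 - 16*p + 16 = (p - 4)*(p^2 + 3*p - 4) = (p - 4)*(p + 4)*(p - 1)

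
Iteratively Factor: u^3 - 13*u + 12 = (u - 1)*(u^2 + u - 12) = (u - 1)*(u + 4)*(u - 3)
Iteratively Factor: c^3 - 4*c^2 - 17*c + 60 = (c - 3)*(c^2 - c - 20) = (c - 3)*(c + 4)*(c - 5)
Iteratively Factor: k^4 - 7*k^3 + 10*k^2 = (k - 2)*(k^3 - 5*k^2) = k*(k - 2)*(k^2 - 5*k) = k^2*(k - 2)*(k - 5)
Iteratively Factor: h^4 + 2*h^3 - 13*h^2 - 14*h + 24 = (h + 4)*(h^3 - 2*h^2 - 5*h + 6) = (h + 2)*(h + 4)*(h^2 - 4*h + 3) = (h - 3)*(h + 2)*(h + 4)*(h - 1)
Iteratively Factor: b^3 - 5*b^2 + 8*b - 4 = (b - 1)*(b^2 - 4*b + 4) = (b - 2)*(b - 1)*(b - 2)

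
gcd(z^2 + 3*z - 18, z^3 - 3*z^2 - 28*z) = 1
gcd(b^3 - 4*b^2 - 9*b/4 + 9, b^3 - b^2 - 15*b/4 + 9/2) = b - 3/2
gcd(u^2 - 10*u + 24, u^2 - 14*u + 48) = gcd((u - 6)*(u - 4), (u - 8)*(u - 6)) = u - 6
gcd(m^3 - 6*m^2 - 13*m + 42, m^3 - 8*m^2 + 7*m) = m - 7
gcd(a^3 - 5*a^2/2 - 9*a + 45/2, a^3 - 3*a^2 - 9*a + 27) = a^2 - 9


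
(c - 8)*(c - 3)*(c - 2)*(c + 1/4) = c^4 - 51*c^3/4 + 171*c^2/4 - 73*c/2 - 12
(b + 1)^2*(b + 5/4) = b^3 + 13*b^2/4 + 7*b/2 + 5/4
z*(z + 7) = z^2 + 7*z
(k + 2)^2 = k^2 + 4*k + 4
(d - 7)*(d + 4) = d^2 - 3*d - 28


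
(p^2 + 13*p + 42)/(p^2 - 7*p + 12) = (p^2 + 13*p + 42)/(p^2 - 7*p + 12)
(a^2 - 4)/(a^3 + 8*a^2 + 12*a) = (a - 2)/(a*(a + 6))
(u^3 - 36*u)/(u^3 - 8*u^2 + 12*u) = (u + 6)/(u - 2)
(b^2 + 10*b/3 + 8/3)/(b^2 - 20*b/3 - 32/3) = (b + 2)/(b - 8)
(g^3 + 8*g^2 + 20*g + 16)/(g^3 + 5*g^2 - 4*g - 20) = (g^2 + 6*g + 8)/(g^2 + 3*g - 10)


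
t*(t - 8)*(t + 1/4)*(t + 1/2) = t^4 - 29*t^3/4 - 47*t^2/8 - t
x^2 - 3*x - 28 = (x - 7)*(x + 4)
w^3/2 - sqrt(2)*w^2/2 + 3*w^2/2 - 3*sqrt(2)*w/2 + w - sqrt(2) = (w/2 + 1/2)*(w + 2)*(w - sqrt(2))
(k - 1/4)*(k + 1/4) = k^2 - 1/16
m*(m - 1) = m^2 - m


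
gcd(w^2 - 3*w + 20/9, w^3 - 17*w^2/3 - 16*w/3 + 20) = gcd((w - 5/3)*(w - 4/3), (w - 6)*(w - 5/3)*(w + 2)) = w - 5/3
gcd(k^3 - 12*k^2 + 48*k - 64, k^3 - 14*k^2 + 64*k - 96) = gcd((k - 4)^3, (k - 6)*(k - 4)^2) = k^2 - 8*k + 16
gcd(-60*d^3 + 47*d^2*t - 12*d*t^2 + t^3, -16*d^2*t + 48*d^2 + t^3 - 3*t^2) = -4*d + t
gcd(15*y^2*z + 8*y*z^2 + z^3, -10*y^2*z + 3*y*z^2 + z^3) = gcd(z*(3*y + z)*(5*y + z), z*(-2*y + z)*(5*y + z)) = 5*y*z + z^2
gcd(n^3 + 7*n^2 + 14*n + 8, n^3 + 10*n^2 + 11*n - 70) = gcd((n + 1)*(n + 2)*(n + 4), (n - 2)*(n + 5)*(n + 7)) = 1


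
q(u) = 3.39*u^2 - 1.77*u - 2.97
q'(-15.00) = -103.47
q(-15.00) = 786.33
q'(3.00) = 18.57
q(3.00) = 22.23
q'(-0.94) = -8.14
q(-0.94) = 1.69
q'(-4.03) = -29.09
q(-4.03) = 59.22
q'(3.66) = 23.04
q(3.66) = 35.96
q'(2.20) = 13.15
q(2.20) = 9.54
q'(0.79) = 3.59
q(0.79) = -2.25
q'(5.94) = 38.50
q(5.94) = 106.13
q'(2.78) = 17.08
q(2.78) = 18.31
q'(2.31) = 13.89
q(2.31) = 11.03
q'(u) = 6.78*u - 1.77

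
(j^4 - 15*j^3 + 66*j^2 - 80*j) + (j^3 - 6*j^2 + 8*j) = j^4 - 14*j^3 + 60*j^2 - 72*j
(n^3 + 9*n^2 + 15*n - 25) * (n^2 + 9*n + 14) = n^5 + 18*n^4 + 110*n^3 + 236*n^2 - 15*n - 350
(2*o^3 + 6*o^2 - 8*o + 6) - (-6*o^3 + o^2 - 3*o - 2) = 8*o^3 + 5*o^2 - 5*o + 8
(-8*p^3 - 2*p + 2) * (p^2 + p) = -8*p^5 - 8*p^4 - 2*p^3 + 2*p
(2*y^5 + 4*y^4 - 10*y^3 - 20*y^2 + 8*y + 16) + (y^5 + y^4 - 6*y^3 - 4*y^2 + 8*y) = 3*y^5 + 5*y^4 - 16*y^3 - 24*y^2 + 16*y + 16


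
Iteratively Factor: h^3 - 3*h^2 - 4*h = (h - 4)*(h^2 + h) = h*(h - 4)*(h + 1)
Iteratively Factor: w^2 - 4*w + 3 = (w - 1)*(w - 3)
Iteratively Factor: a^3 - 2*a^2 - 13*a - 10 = (a - 5)*(a^2 + 3*a + 2) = (a - 5)*(a + 2)*(a + 1)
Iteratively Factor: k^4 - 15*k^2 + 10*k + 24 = (k - 3)*(k^3 + 3*k^2 - 6*k - 8) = (k - 3)*(k + 4)*(k^2 - k - 2) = (k - 3)*(k - 2)*(k + 4)*(k + 1)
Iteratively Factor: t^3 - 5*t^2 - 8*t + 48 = (t + 3)*(t^2 - 8*t + 16) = (t - 4)*(t + 3)*(t - 4)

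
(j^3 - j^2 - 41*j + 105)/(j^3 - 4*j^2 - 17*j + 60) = (j + 7)/(j + 4)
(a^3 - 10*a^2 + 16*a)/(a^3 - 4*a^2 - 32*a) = (a - 2)/(a + 4)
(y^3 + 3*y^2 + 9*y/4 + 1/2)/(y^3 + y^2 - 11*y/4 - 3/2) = (2*y + 1)/(2*y - 3)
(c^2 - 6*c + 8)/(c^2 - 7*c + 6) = (c^2 - 6*c + 8)/(c^2 - 7*c + 6)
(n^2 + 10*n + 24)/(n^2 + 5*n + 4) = (n + 6)/(n + 1)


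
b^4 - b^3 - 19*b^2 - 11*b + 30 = (b - 5)*(b - 1)*(b + 2)*(b + 3)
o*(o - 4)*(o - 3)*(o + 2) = o^4 - 5*o^3 - 2*o^2 + 24*o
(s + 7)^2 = s^2 + 14*s + 49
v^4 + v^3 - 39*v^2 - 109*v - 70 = (v - 7)*(v + 1)*(v + 2)*(v + 5)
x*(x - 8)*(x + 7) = x^3 - x^2 - 56*x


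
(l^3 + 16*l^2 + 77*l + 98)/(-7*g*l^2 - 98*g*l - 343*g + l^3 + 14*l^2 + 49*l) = (-l - 2)/(7*g - l)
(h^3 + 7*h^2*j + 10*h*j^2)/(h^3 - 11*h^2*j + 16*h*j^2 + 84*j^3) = h*(h + 5*j)/(h^2 - 13*h*j + 42*j^2)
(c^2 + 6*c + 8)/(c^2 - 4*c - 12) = (c + 4)/(c - 6)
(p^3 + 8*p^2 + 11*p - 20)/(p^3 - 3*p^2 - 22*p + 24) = (p + 5)/(p - 6)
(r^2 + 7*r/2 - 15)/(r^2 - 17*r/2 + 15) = (r + 6)/(r - 6)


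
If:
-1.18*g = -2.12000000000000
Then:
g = 1.80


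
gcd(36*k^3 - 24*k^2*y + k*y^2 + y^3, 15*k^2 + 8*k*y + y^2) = 1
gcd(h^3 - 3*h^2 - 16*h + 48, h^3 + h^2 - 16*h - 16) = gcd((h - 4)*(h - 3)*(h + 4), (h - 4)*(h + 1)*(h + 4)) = h^2 - 16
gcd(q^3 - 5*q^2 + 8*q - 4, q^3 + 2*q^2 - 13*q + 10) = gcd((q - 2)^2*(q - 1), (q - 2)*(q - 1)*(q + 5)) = q^2 - 3*q + 2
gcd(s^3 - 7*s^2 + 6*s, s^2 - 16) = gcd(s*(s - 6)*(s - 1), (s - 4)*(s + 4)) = 1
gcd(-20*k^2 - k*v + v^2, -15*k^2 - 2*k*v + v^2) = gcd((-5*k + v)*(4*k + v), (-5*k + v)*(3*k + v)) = -5*k + v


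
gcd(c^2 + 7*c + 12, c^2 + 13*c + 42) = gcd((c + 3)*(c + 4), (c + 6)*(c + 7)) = 1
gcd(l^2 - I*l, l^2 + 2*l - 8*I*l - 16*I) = 1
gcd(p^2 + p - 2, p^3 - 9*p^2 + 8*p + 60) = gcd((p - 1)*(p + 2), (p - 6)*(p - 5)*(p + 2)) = p + 2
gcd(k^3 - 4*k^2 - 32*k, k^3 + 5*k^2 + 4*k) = k^2 + 4*k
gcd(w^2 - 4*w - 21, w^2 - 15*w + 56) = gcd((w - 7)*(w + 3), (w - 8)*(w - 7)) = w - 7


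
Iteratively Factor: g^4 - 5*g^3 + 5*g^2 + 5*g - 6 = (g - 2)*(g^3 - 3*g^2 - g + 3) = (g - 3)*(g - 2)*(g^2 - 1) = (g - 3)*(g - 2)*(g + 1)*(g - 1)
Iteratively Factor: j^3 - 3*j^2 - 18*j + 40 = (j + 4)*(j^2 - 7*j + 10) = (j - 5)*(j + 4)*(j - 2)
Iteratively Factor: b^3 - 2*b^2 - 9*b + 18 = (b - 3)*(b^2 + b - 6) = (b - 3)*(b - 2)*(b + 3)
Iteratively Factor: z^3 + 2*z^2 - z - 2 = (z + 2)*(z^2 - 1) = (z - 1)*(z + 2)*(z + 1)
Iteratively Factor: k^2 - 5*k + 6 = (k - 2)*(k - 3)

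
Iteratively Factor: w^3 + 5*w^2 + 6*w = (w + 2)*(w^2 + 3*w) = (w + 2)*(w + 3)*(w)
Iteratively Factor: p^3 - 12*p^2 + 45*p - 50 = (p - 2)*(p^2 - 10*p + 25) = (p - 5)*(p - 2)*(p - 5)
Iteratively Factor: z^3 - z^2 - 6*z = (z)*(z^2 - z - 6) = z*(z + 2)*(z - 3)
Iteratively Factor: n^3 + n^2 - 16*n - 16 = (n + 4)*(n^2 - 3*n - 4) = (n + 1)*(n + 4)*(n - 4)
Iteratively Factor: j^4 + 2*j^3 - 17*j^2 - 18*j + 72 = (j + 4)*(j^3 - 2*j^2 - 9*j + 18) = (j + 3)*(j + 4)*(j^2 - 5*j + 6) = (j - 3)*(j + 3)*(j + 4)*(j - 2)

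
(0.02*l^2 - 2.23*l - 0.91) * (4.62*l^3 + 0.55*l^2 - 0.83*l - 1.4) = 0.0924*l^5 - 10.2916*l^4 - 5.4473*l^3 + 1.3224*l^2 + 3.8773*l + 1.274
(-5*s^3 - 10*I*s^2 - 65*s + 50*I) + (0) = -5*s^3 - 10*I*s^2 - 65*s + 50*I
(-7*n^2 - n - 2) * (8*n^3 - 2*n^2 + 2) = -56*n^5 + 6*n^4 - 14*n^3 - 10*n^2 - 2*n - 4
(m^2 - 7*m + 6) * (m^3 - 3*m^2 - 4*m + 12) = m^5 - 10*m^4 + 23*m^3 + 22*m^2 - 108*m + 72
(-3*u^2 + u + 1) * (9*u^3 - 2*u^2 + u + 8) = -27*u^5 + 15*u^4 + 4*u^3 - 25*u^2 + 9*u + 8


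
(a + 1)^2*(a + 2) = a^3 + 4*a^2 + 5*a + 2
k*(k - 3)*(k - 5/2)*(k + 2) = k^4 - 7*k^3/2 - 7*k^2/2 + 15*k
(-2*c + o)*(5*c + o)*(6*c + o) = -60*c^3 + 8*c^2*o + 9*c*o^2 + o^3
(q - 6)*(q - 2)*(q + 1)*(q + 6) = q^4 - q^3 - 38*q^2 + 36*q + 72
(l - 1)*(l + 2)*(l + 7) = l^3 + 8*l^2 + 5*l - 14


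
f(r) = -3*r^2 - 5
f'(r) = -6*r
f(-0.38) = -5.43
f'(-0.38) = 2.28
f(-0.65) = -6.27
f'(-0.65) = 3.90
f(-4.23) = -58.68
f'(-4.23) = 25.38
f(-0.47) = -5.66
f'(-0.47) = 2.82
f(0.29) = -5.25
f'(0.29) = -1.74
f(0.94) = -7.65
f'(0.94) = -5.64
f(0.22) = -5.15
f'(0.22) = -1.32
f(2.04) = -17.48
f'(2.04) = -12.24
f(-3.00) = -32.00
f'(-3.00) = 18.00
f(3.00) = -32.00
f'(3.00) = -18.00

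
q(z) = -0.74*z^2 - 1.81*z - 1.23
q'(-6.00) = 7.07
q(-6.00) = -17.01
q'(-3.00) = 2.63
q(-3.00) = -2.46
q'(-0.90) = -0.48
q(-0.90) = -0.20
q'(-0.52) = -1.04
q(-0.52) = -0.49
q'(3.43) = -6.89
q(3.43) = -16.14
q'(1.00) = -3.29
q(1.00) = -3.78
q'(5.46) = -9.89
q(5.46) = -33.17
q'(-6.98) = 8.52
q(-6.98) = -24.65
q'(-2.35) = 1.67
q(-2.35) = -1.06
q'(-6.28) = 7.48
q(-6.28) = -19.05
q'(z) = -1.48*z - 1.81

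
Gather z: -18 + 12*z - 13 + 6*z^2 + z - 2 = 6*z^2 + 13*z - 33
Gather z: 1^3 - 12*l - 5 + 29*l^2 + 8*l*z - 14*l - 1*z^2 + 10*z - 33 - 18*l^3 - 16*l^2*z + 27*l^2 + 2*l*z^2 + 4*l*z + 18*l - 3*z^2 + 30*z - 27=-18*l^3 + 56*l^2 - 8*l + z^2*(2*l - 4) + z*(-16*l^2 + 12*l + 40) - 64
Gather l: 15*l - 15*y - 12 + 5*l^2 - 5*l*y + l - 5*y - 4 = 5*l^2 + l*(16 - 5*y) - 20*y - 16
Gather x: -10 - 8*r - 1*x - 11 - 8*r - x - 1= -16*r - 2*x - 22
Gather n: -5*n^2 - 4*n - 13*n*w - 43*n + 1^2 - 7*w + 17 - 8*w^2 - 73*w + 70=-5*n^2 + n*(-13*w - 47) - 8*w^2 - 80*w + 88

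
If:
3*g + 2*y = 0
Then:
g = -2*y/3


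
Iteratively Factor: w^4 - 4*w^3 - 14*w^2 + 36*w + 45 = (w + 1)*(w^3 - 5*w^2 - 9*w + 45) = (w - 3)*(w + 1)*(w^2 - 2*w - 15) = (w - 3)*(w + 1)*(w + 3)*(w - 5)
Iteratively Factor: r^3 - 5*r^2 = (r - 5)*(r^2) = r*(r - 5)*(r)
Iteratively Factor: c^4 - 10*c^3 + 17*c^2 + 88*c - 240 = (c + 3)*(c^3 - 13*c^2 + 56*c - 80) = (c - 4)*(c + 3)*(c^2 - 9*c + 20) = (c - 4)^2*(c + 3)*(c - 5)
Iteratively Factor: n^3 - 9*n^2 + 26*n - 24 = (n - 3)*(n^2 - 6*n + 8) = (n - 4)*(n - 3)*(n - 2)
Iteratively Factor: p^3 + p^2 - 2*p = (p - 1)*(p^2 + 2*p) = (p - 1)*(p + 2)*(p)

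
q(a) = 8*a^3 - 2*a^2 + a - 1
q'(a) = 24*a^2 - 4*a + 1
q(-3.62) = -410.33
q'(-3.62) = 329.99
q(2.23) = 80.00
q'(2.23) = 111.43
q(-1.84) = -59.45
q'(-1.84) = 89.61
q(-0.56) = -3.59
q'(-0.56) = 10.77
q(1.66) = 31.74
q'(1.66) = 60.49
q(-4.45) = -750.02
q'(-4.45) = 494.06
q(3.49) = 318.20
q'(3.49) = 279.36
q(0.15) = -0.87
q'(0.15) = 0.94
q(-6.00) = -1807.00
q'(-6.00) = 889.00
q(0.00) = -1.00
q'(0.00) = 1.00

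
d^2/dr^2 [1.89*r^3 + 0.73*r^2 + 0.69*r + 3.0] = 11.34*r + 1.46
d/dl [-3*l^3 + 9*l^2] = 9*l*(2 - l)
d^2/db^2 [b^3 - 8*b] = 6*b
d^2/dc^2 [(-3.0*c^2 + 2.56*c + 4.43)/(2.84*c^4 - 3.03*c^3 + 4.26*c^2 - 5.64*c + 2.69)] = (-145.1808*c^8 + 402.668832*c^7 + 379.648168*c^6 - 1393.414632*c^5 + 2358.206388*c^4 - 2070.953048*c^3 + 987.131712*c^2 - 597.99249*c + 214.564764)/(22.906304*c^12 - 73.316304*c^11 + 181.299636*c^10 - 384.236991*c^9 + 628.238814*c^8 - 868.600296*c^7 + 1054.484559*c^6 - 1063.062612*c^5 + 890.44908*c^4 - 632.968389*c^3 + 349.18083*c^2 - 122.434812*c + 19.465109)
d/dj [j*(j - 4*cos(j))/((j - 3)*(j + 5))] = (-j*(j - 3)*(j - 4*cos(j)) - j*(j + 5)*(j - 4*cos(j)) + 2*(j - 3)*(j + 5)*(2*j*sin(j) + j - 2*cos(j)))/((j - 3)^2*(j + 5)^2)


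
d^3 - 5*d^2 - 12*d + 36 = (d - 6)*(d - 2)*(d + 3)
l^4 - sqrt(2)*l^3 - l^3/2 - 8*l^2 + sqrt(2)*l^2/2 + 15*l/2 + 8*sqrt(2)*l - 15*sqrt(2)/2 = (l - 5/2)*(l - 1)*(l + 3)*(l - sqrt(2))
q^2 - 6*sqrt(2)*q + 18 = (q - 3*sqrt(2))^2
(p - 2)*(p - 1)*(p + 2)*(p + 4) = p^4 + 3*p^3 - 8*p^2 - 12*p + 16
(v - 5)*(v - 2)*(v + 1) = v^3 - 6*v^2 + 3*v + 10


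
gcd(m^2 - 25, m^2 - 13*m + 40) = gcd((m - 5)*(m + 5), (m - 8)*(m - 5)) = m - 5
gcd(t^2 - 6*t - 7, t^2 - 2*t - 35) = t - 7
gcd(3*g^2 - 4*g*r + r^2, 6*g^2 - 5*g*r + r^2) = -3*g + r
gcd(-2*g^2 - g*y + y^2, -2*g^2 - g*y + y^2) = -2*g^2 - g*y + y^2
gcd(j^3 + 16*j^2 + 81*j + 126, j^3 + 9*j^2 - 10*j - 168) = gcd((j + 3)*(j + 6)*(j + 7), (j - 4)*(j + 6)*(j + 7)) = j^2 + 13*j + 42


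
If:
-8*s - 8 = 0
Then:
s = -1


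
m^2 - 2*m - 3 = (m - 3)*(m + 1)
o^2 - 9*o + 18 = (o - 6)*(o - 3)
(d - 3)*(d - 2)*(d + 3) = d^3 - 2*d^2 - 9*d + 18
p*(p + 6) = p^2 + 6*p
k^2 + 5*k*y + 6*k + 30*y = (k + 6)*(k + 5*y)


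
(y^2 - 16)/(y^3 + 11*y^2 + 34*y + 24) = (y - 4)/(y^2 + 7*y + 6)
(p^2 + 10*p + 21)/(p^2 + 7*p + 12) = (p + 7)/(p + 4)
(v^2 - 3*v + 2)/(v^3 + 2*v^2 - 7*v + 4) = (v - 2)/(v^2 + 3*v - 4)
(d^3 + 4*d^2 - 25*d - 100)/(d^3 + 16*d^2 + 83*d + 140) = (d - 5)/(d + 7)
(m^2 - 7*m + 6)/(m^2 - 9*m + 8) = (m - 6)/(m - 8)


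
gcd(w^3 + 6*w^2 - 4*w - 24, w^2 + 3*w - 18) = w + 6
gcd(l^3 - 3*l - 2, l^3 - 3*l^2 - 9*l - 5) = l^2 + 2*l + 1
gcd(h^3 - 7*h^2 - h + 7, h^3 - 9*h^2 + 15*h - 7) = h^2 - 8*h + 7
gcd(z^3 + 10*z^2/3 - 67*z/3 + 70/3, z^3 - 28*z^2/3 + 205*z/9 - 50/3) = z - 5/3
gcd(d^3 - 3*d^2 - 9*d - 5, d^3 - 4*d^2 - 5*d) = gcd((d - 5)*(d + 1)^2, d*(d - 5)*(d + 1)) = d^2 - 4*d - 5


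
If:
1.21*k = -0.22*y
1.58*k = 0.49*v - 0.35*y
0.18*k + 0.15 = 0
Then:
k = -0.83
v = 0.59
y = 4.58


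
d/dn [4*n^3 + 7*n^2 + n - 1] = 12*n^2 + 14*n + 1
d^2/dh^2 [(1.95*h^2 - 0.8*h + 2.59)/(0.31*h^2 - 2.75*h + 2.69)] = (3.17099*h^3 - 8.26323600000001*h^2 - 9.24513*h + 51.238938)/(0.029791*h^6 - 0.792825*h^5 + 7.808652*h^4 - 34.556225*h^3 + 67.758948*h^2 - 59.697825*h + 19.465109)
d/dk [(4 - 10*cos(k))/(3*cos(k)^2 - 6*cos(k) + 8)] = 2*(-15*cos(k)^2 + 12*cos(k) + 28)*sin(k)/(3*sin(k)^2 + 6*cos(k) - 11)^2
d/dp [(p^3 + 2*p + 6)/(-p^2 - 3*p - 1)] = (-p^4 - 6*p^3 - p^2 + 12*p + 16)/(p^4 + 6*p^3 + 11*p^2 + 6*p + 1)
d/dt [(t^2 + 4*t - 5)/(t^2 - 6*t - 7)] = 2*(-5*t^2 - 2*t - 29)/(t^4 - 12*t^3 + 22*t^2 + 84*t + 49)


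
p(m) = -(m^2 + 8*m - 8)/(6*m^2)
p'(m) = -(2*m + 8)/(6*m^2) + (m^2 + 8*m - 8)/(3*m^3)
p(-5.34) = 0.13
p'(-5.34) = 0.06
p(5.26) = -0.37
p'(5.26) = 0.03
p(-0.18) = 48.39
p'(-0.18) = 498.40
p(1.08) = -0.26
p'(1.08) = -0.97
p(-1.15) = 2.00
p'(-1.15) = 2.76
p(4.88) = -0.38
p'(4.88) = 0.03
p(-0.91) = 2.91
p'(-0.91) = 5.15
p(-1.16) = 1.97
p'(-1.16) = 2.70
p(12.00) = -0.27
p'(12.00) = 0.01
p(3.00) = -0.46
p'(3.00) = 0.05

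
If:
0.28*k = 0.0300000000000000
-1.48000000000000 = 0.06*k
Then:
No Solution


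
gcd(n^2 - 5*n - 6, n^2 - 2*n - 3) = n + 1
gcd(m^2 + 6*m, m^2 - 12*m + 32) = 1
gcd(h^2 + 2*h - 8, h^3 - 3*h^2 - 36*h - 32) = h + 4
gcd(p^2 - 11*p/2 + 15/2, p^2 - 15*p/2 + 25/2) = p - 5/2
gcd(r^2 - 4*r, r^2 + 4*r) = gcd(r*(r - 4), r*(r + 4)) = r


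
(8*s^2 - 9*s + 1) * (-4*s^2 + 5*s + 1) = -32*s^4 + 76*s^3 - 41*s^2 - 4*s + 1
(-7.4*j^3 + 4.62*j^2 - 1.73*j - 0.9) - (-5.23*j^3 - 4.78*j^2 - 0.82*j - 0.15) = -2.17*j^3 + 9.4*j^2 - 0.91*j - 0.75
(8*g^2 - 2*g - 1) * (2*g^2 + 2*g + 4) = 16*g^4 + 12*g^3 + 26*g^2 - 10*g - 4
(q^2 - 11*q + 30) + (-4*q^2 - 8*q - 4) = -3*q^2 - 19*q + 26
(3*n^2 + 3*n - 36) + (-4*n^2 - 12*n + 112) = -n^2 - 9*n + 76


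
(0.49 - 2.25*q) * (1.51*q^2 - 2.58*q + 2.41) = -3.3975*q^3 + 6.5449*q^2 - 6.6867*q + 1.1809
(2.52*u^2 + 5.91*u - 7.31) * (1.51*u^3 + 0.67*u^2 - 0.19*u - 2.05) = 3.8052*u^5 + 10.6125*u^4 - 7.5572*u^3 - 11.1866*u^2 - 10.7266*u + 14.9855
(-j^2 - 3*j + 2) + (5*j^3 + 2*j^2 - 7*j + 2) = 5*j^3 + j^2 - 10*j + 4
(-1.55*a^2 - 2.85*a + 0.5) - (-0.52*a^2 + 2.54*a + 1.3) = -1.03*a^2 - 5.39*a - 0.8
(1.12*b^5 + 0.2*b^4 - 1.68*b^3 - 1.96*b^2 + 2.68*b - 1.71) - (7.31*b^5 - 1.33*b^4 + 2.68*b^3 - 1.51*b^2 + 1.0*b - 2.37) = -6.19*b^5 + 1.53*b^4 - 4.36*b^3 - 0.45*b^2 + 1.68*b + 0.66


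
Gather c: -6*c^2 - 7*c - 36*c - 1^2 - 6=-6*c^2 - 43*c - 7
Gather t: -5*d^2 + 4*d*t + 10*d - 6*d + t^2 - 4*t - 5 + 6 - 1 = -5*d^2 + 4*d + t^2 + t*(4*d - 4)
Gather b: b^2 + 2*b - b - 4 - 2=b^2 + b - 6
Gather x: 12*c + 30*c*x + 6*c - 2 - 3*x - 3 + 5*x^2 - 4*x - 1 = 18*c + 5*x^2 + x*(30*c - 7) - 6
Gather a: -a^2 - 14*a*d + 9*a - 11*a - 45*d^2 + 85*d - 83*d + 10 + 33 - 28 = -a^2 + a*(-14*d - 2) - 45*d^2 + 2*d + 15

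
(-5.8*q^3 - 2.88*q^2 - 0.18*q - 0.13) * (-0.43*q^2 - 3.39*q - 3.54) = 2.494*q^5 + 20.9004*q^4 + 30.3726*q^3 + 10.8613*q^2 + 1.0779*q + 0.4602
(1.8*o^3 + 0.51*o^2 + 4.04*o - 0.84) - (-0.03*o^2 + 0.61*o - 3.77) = 1.8*o^3 + 0.54*o^2 + 3.43*o + 2.93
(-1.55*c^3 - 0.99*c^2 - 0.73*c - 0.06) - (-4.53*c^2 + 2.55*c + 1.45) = -1.55*c^3 + 3.54*c^2 - 3.28*c - 1.51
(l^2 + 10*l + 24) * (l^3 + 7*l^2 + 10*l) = l^5 + 17*l^4 + 104*l^3 + 268*l^2 + 240*l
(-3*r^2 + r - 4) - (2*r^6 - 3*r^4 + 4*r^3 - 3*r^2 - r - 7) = -2*r^6 + 3*r^4 - 4*r^3 + 2*r + 3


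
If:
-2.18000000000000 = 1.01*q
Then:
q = -2.16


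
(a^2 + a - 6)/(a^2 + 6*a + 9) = (a - 2)/(a + 3)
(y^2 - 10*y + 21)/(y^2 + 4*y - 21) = (y - 7)/(y + 7)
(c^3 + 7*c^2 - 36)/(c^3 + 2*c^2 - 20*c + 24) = (c + 3)/(c - 2)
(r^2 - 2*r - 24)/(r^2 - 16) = (r - 6)/(r - 4)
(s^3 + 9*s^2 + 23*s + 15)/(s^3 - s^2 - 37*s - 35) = (s + 3)/(s - 7)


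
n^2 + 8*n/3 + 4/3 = (n + 2/3)*(n + 2)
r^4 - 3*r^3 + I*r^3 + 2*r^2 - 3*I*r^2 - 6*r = r*(r - 3)*(r - I)*(r + 2*I)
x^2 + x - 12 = (x - 3)*(x + 4)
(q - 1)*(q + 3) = q^2 + 2*q - 3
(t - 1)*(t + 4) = t^2 + 3*t - 4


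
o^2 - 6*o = o*(o - 6)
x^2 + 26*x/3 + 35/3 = (x + 5/3)*(x + 7)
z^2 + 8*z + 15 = (z + 3)*(z + 5)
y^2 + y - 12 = (y - 3)*(y + 4)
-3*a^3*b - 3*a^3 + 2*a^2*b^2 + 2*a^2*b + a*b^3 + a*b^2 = (-a + b)*(3*a + b)*(a*b + a)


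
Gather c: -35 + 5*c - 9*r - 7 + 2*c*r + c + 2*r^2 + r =c*(2*r + 6) + 2*r^2 - 8*r - 42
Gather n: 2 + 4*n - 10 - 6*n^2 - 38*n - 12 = -6*n^2 - 34*n - 20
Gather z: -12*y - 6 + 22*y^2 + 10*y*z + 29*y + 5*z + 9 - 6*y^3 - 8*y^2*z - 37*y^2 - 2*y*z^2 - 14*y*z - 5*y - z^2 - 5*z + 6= -6*y^3 - 15*y^2 + 12*y + z^2*(-2*y - 1) + z*(-8*y^2 - 4*y) + 9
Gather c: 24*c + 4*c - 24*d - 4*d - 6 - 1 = 28*c - 28*d - 7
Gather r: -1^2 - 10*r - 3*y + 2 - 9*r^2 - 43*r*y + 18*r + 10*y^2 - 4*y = -9*r^2 + r*(8 - 43*y) + 10*y^2 - 7*y + 1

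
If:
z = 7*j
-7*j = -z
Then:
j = z/7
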